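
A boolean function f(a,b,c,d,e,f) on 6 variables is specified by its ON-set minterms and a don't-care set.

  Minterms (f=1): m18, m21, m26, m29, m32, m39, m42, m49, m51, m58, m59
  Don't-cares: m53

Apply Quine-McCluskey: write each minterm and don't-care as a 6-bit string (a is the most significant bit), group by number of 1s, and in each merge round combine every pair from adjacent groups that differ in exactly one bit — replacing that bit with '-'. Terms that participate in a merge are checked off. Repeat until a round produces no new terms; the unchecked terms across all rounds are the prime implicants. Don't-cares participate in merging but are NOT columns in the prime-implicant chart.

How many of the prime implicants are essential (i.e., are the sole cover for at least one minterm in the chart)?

size-2^0 implicants → 010010(✓)  010101(✓)  011010(✓)  011101(✓)  100000  100111  101010(✓)  110001(✓)  110011(✓)  110101(✓)  111010(✓)  111011(✓)
size-2^1 implicants → -10101  -11010  01-010  01-101  1-1010  11-011  110-01  1100-1  11101-
Unchecked terms (primes): -10101, -11010, 01-010, 01-101, 1-1010, 100000, 100111, 11-011, 110-01, 1100-1, 11101-
Minterm coverage:
  m18 ⊆ 01-010 [E]
  m21 ⊆ -10101,01-101
  m26 ⊆ -11010,01-010
  m29 ⊆ 01-101 [E]
  m32 ⊆ 100000 [E]
  m39 ⊆ 100111 [E]
  m42 ⊆ 1-1010 [E]
  m49 ⊆ 110-01,1100-1
  m51 ⊆ 11-011,1100-1
  m58 ⊆ -11010,1-1010,11101-
  m59 ⊆ 11-011,11101-
E = {01-010, 01-101, 1-1010, 100000, 100111}

5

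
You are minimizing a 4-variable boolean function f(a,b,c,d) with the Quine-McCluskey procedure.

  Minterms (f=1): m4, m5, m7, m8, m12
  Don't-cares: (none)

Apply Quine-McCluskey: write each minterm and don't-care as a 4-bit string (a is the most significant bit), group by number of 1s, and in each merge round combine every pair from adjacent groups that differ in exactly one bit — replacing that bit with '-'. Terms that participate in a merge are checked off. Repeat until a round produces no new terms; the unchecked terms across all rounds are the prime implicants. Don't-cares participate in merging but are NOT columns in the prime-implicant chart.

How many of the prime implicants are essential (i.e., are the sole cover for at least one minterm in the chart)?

size-2^0 implicants → 0100(✓)  0101(✓)  0111(✓)  1000(✓)  1100(✓)
size-2^1 implicants → -100  01-1  010-  1-00
Unchecked terms (primes): -100, 01-1, 010-, 1-00
Minterm coverage:
  m4 ⊆ -100,010-
  m5 ⊆ 01-1,010-
  m7 ⊆ 01-1 [E]
  m8 ⊆ 1-00 [E]
  m12 ⊆ -100,1-00
E = {01-1, 1-00}

2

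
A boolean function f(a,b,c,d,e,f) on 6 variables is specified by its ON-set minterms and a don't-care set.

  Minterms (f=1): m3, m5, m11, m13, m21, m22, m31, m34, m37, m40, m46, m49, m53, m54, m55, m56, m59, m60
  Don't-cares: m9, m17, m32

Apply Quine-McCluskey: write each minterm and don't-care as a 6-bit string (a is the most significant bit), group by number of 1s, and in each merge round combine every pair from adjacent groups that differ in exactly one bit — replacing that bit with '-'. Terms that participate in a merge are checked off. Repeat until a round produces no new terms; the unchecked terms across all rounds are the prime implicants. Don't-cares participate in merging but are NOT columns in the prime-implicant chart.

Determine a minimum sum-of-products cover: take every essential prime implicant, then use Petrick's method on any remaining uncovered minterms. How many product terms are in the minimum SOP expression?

size-2^0 implicants → 000011(✓)  000101(✓)  001001(✓)  001011(✓)  001101(✓)  010001(✓)  010101(✓)  010110(✓)  011111  100000(✓)  100010(✓)  100101(✓)  101000(✓)  101110  110001(✓)  110101(✓)  110110(✓)  110111(✓)  111000(✓)  111011  111100(✓)
size-2^1 implicants → -00101(✓)  -10001(✓)  -10101(✓)  -10110  0-0101(✓)  00-011  00-101  001-01  0010-1  010-01(✓)  1-0101(✓)  1-1000  10-000  1000-0  110-01(✓)  1101-1  11011-  111-00
size-2^2 implicants → --0101  -10-01
Unchecked terms (primes): --0101, -10-01, -10110, 00-011, 00-101, 001-01, 0010-1, 011111, 1-1000, 10-000, 1000-0, 101110, 1101-1, 11011-, 111-00, 111011
Minterm coverage:
  m3 ⊆ 00-011 [E]
  m5 ⊆ --0101,00-101
  m11 ⊆ 00-011,0010-1
  m13 ⊆ 00-101,001-01
  m21 ⊆ --0101,-10-01
  m22 ⊆ -10110 [E]
  m31 ⊆ 011111 [E]
  m34 ⊆ 1000-0 [E]
  m37 ⊆ --0101 [E]
  m40 ⊆ 1-1000,10-000
  m46 ⊆ 101110 [E]
  m49 ⊆ -10-01 [E]
  m53 ⊆ --0101,-10-01,1101-1
  m54 ⊆ -10110,11011-
  m55 ⊆ 1101-1,11011-
  m56 ⊆ 1-1000,111-00
  m59 ⊆ 111011 [E]
  m60 ⊆ 111-00 [E]
E = {--0101, -10-01, -10110, 00-011, 011111, 1000-0, 101110, 111-00, 111011}
Petrick residual → 00-101, 1-1000, 1101-1
Cover = c'de'f + bc'e'f + bc'def' + a'b'd'ef + a'b'de'f + a'bcdef + acd'e'f' + ab'c'd'f' + ab'cdef' + abc'df + abce'f' + abcd'ef  |cover|=12

12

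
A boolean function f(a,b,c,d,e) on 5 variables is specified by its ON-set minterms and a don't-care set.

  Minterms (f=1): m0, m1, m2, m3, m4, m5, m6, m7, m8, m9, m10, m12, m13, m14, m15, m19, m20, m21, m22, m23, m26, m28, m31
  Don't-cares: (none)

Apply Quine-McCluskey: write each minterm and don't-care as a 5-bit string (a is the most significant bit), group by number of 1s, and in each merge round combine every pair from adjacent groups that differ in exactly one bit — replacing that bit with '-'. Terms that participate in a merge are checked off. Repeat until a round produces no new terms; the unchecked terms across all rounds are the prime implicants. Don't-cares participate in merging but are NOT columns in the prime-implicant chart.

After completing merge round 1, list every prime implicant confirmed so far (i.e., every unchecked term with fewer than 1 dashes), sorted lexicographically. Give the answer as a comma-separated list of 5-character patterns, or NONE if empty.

NONE

[col 0] 00000*, 00001*, 00010*, 00011*, 00100*, 00101*, 00110*, 00111*, 01000*, 01001*, 01010*, 01100*, 01101*, 01110*, 01111*, 10011*, 10100*, 10101*, 10110*, 10111*, 11010*, 11100*, 11111*
[col 1] -0011*, -0100*, -0101*, -0110*, -0111*, -1010, -1100*, -1111*, 0-000*, 0-001*, 0-010*, 0-100*, 0-101*, 0-110*, 0-111*, 00-00*, 00-01*, 00-10*, 00-11*, 000-0*, 000-1*, 0000-*, 0001-*, 001-0*, 001-1*, 0010-*, 0011-*, 01-00*, 01-01*, 01-10*, 010-0*, 0100-*, 011-0*, 011-1*, 0110-*, 0111-*, 1-100*, 1-111*, 10-11*, 101-0*, 101-1*, 1010-*, 1011-*
[col 2] --100, --111, -0-11, -01-0*, -01-1*, -010-*, -011-*, 0--00*, 0--01*, 0--10*, 0-0-0*, 0-00-*, 0-1-0*, 0-1-1*, 0-10-*, 0-11-*, 00--0*, 00--1*, 00-0-*, 00-1-*, 000--*, 001--*, 01--0*, 01-0-*, 011--*, 101--*
[col 3] -01--, 0---0, 0--0-, 0-1--, 00---
Prime implicants: --100, --111, -0-11, -01--, -1010, 0---0, 0--0-, 0-1--, 00---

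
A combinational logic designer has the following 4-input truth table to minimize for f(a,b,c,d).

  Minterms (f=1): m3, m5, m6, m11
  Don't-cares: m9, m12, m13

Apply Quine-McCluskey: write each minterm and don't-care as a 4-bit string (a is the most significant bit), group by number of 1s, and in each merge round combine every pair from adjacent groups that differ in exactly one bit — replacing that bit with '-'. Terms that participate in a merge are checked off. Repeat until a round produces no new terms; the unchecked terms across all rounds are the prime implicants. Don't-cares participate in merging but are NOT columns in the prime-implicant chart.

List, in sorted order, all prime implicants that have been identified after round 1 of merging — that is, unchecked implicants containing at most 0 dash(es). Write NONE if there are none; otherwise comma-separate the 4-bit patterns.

0110

size-2^0 implicants → 0011(✓)  0101(✓)  0110  1001(✓)  1011(✓)  1100(✓)  1101(✓)
size-2^1 implicants → -011  -101  1-01  10-1  110-
Unchecked terms (primes): -011, -101, 0110, 1-01, 10-1, 110-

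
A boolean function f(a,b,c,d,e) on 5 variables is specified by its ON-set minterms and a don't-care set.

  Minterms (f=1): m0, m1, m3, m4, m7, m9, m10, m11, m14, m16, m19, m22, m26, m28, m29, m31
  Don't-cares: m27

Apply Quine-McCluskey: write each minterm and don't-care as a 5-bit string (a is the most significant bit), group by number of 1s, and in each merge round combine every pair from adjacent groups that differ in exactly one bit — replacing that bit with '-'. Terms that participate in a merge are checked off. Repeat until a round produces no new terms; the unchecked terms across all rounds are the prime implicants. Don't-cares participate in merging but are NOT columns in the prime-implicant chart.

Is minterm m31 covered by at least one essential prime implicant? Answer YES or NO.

[col 0] 00000*, 00001*, 00011*, 00100*, 00111*, 01001*, 01010*, 01011*, 01110*, 10000*, 10011*, 10110, 11010*, 11011*, 11100*, 11101*, 11111*
[col 1] -0000, -0011*, -1010*, -1011*, 0-001*, 0-011*, 00-00, 00-11, 000-1*, 0000-, 01-10, 010-1*, 0101-*, 1-011*, 11-11, 1101-*, 111-1, 1110-
[col 2] --011, -101-, 0-0-1
Prime implicants: --011, -0000, -101-, 0-0-1, 00-00, 00-11, 0000-, 01-10, 10110, 11-11, 111-1, 1110-
PI chart (minterm → PIs covering it):
  0 | -0000,00-00,0000-
  1 | 0-0-1,0000-
  3 | --011,0-0-1,00-11
  4 | 00-00  (sole → essential)
  7 | 00-11  (sole → essential)
  9 | 0-0-1  (sole → essential)
  10 | -101-,01-10
  11 | --011,-101-,0-0-1
  14 | 01-10  (sole → essential)
  16 | -0000  (sole → essential)
  19 | --011  (sole → essential)
  22 | 10110  (sole → essential)
  26 | -101-  (sole → essential)
  28 | 1110-  (sole → essential)
  29 | 111-1,1110-
  31 | 11-11,111-1
Essential prime implicants: --011, -0000, -101-, 0-0-1, 00-00, 00-11, 01-10, 10110, 1110-

NO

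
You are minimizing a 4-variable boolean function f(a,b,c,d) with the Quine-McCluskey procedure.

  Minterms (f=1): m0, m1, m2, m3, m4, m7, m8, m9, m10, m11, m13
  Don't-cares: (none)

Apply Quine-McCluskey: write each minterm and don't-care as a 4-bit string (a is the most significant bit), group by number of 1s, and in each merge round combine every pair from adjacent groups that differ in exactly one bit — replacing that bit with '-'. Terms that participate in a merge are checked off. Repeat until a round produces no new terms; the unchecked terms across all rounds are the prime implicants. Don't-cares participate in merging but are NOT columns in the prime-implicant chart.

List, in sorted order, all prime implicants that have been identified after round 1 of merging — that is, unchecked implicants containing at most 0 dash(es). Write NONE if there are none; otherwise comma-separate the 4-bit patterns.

size-2^0 implicants → 0000(✓)  0001(✓)  0010(✓)  0011(✓)  0100(✓)  0111(✓)  1000(✓)  1001(✓)  1010(✓)  1011(✓)  1101(✓)
size-2^1 implicants → -000(✓)  -001(✓)  -010(✓)  -011(✓)  0-00  0-11  00-0(✓)  00-1(✓)  000-(✓)  001-(✓)  1-01  10-0(✓)  10-1(✓)  100-(✓)  101-(✓)
size-2^2 implicants → -0-0(✓)  -0-1(✓)  -00-(✓)  -01-(✓)  00--(✓)  10--(✓)
size-2^3 implicants → -0--
Unchecked terms (primes): -0--, 0-00, 0-11, 1-01

NONE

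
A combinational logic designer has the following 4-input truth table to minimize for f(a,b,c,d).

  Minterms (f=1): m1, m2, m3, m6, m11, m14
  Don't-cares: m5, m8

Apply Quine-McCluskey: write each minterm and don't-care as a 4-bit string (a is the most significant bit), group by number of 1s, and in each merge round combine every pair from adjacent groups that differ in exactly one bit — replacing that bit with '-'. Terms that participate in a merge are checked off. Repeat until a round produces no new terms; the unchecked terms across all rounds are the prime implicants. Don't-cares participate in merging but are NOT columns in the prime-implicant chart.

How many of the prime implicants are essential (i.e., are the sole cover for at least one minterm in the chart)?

[col 0] 0001*, 0010*, 0011*, 0101*, 0110*, 1000, 1011*, 1110*
[col 1] -011, -110, 0-01, 0-10, 00-1, 001-
Prime implicants: -011, -110, 0-01, 0-10, 00-1, 001-, 1000
PI chart (minterm → PIs covering it):
  1 | 0-01,00-1
  2 | 0-10,001-
  3 | -011,00-1,001-
  6 | -110,0-10
  11 | -011  (sole → essential)
  14 | -110  (sole → essential)
Essential prime implicants: -011, -110

2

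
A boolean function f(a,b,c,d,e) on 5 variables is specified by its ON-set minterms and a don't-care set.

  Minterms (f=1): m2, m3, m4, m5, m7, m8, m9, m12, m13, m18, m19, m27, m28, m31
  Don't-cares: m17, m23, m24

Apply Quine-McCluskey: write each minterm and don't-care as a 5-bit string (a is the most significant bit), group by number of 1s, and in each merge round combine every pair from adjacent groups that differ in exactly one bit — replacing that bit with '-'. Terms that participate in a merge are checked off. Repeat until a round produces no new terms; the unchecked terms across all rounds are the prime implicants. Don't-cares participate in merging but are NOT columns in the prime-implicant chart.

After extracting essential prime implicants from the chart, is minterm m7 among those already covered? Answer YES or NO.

size-2^0 implicants → 00010(✓)  00011(✓)  00100(✓)  00101(✓)  00111(✓)  01000(✓)  01001(✓)  01100(✓)  01101(✓)  10001(✓)  10010(✓)  10011(✓)  10111(✓)  11000(✓)  11011(✓)  11100(✓)  11111(✓)
size-2^1 implicants → -0010(✓)  -0011(✓)  -0111(✓)  -1000(✓)  -1100(✓)  0-100(✓)  0-101(✓)  00-11(✓)  0001-(✓)  001-1  0010-(✓)  01-00(✓)  01-01(✓)  0100-(✓)  0110-(✓)  1-011(✓)  1-111(✓)  10-11(✓)  100-1  1001-(✓)  11-00(✓)  11-11(✓)
size-2^2 implicants → -0-11  -001-  -1-00  0-10-  01-0-  1--11
Unchecked terms (primes): -0-11, -001-, -1-00, 0-10-, 001-1, 01-0-, 1--11, 100-1
Minterm coverage:
  m2 ⊆ -001- [E]
  m3 ⊆ -0-11,-001-
  m4 ⊆ 0-10- [E]
  m5 ⊆ 0-10-,001-1
  m7 ⊆ -0-11,001-1
  m8 ⊆ -1-00,01-0-
  m9 ⊆ 01-0- [E]
  m12 ⊆ -1-00,0-10-,01-0-
  m13 ⊆ 0-10-,01-0-
  m18 ⊆ -001- [E]
  m19 ⊆ -0-11,-001-,1--11,100-1
  m27 ⊆ 1--11 [E]
  m28 ⊆ -1-00 [E]
  m31 ⊆ 1--11 [E]
E = {-001-, -1-00, 0-10-, 01-0-, 1--11}

NO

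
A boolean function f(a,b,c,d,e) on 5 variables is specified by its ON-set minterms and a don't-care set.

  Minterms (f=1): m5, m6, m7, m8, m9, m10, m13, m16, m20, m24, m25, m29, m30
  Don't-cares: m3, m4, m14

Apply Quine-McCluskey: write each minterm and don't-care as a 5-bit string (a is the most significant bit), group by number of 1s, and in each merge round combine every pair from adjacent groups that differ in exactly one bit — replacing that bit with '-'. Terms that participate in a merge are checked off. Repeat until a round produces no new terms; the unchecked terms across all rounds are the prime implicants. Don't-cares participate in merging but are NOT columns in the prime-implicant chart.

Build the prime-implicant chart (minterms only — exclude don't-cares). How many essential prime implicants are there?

2

Round 0: 00011✓ 00100✓ 00101✓ 00110✓ 00111✓ 01000✓ 01001✓ 01010✓ 01101✓ 01110✓ 10000✓ 10100✓ 11000✓ 11001✓ 11101✓ 11110✓
Round 1: -0100 -1000✓ -1001✓ -1101✓ -1110 0-101 0-110 00-11 001-0✓ 001-1✓ 0010-✓ 0011-✓ 01-01✓ 01-10 010-0 0100-✓ 1-000 10-00 11-01✓ 1100-✓
Round 2: -1-01 -100- 001--
PIs = {-0100, -1-01, -100-, -1110, 0-101, 0-110, 00-11, 001--, 01-10, 010-0, 1-000, 10-00}
Coverage chart:
  m5: 0-101,001--
  m6: 0-110,001--
  m7: 00-11,001--
  m8: -100-,010-0
  m9: -1-01,-100-
  m10: 01-10,010-0
  m13: -1-01,0-101
  m16: 1-000,10-00
  m20: -0100,10-00
  m24: -100-,1-000
  m25: -1-01,-100-
  m29: -1-01 ←essential
  m30: -1110 ←essential
Essential: -1-01, -1110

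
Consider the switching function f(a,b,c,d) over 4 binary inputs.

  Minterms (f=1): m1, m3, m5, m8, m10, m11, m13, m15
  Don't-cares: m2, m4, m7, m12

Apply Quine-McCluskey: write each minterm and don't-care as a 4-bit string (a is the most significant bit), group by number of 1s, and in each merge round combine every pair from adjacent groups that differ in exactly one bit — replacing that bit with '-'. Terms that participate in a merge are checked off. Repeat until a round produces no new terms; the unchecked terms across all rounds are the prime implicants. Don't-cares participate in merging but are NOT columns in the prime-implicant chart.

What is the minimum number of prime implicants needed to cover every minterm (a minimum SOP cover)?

Round 0: 0001✓ 0010✓ 0011✓ 0100✓ 0101✓ 0111✓ 1000✓ 1010✓ 1011✓ 1100✓ 1101✓ 1111✓
Round 1: -010✓ -011✓ -100✓ -101✓ -111✓ 0-01✓ 0-11✓ 00-1✓ 001-✓ 01-1✓ 010-✓ 1-00 1-11✓ 10-0 101-✓ 11-1✓ 110-✓
Round 2: --11 -01- -1-1 -10- 0--1
PIs = {--11, -01-, -1-1, -10-, 0--1, 1-00, 10-0}
Coverage chart:
  m1: 0--1 ←essential
  m3: --11,-01-,0--1
  m5: -1-1,-10-,0--1
  m8: 1-00,10-0
  m10: -01-,10-0
  m11: --11,-01-
  m13: -1-1,-10-
  m15: --11,-1-1
Essential: 0--1
Petrick residual → --11, -1-1, 10-0
Min cover (4 terms): cd + bd + a'd + ab'd'

4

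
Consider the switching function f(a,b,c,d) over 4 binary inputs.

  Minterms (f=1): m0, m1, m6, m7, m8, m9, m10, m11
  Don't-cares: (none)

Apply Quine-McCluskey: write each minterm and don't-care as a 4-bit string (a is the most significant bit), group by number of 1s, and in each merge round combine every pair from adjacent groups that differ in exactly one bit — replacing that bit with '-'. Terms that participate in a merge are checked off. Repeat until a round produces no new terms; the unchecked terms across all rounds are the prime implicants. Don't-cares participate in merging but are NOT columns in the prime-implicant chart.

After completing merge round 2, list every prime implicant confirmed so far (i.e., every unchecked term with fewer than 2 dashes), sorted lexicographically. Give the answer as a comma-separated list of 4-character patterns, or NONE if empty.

011-

size-2^0 implicants → 0000(✓)  0001(✓)  0110(✓)  0111(✓)  1000(✓)  1001(✓)  1010(✓)  1011(✓)
size-2^1 implicants → -000(✓)  -001(✓)  000-(✓)  011-  10-0(✓)  10-1(✓)  100-(✓)  101-(✓)
size-2^2 implicants → -00-  10--
Unchecked terms (primes): -00-, 011-, 10--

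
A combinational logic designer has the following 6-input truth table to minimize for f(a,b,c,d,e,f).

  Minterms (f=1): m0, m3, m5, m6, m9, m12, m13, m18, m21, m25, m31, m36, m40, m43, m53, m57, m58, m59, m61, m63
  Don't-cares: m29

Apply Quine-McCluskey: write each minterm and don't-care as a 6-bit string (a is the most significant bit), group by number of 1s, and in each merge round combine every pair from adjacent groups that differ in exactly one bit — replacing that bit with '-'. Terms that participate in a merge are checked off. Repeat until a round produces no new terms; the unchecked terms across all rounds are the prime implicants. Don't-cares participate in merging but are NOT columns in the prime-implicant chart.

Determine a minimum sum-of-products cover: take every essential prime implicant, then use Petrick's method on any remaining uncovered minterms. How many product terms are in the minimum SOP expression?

Round 0: 000000 000011 000101✓ 000110 001001✓ 001100✓ 001101✓ 010010 010101✓ 011001✓ 011101✓ 011111✓ 100100 101000 101011✓ 110101✓ 111001✓ 111010✓ 111011✓ 111101✓ 111111✓
Round 1: -10101✓ -11001✓ -11101✓ -11111✓ 0-0101✓ 0-1001✓ 0-1101✓ 00-101✓ 001-01✓ 00110- 01-101✓ 011-01✓ 0111-1✓ 1-1011 11-101✓ 111-01✓ 111-11✓ 1110-1✓ 11101- 1111-1✓
Round 2: -1-101 -11-01 -111-1 0--101 0-1-01 111--1
PIs = {-1-101, -11-01, -111-1, 0--101, 0-1-01, 000000, 000011, 000110, 00110-, 010010, 1-1011, 100100, 101000, 111--1, 11101-}
Coverage chart:
  m0: 000000 ←essential
  m3: 000011 ←essential
  m5: 0--101 ←essential
  m6: 000110 ←essential
  m9: 0-1-01 ←essential
  m12: 00110- ←essential
  m13: 0--101,0-1-01,00110-
  m18: 010010 ←essential
  m21: -1-101,0--101
  m25: -11-01,0-1-01
  m31: -111-1 ←essential
  m36: 100100 ←essential
  m40: 101000 ←essential
  m43: 1-1011 ←essential
  m53: -1-101 ←essential
  m57: -11-01,111--1
  m58: 11101- ←essential
  m59: 1-1011,111--1,11101-
  m61: -1-101,-11-01,-111-1,111--1
  m63: -111-1,111--1
Essential: -1-101, -111-1, 0--101, 0-1-01, 000000, 000011, 000110, 00110-, 010010, 1-1011, 100100, 101000, 11101-
Petrick residual → -11-01
Min cover (14 terms): bde'f + bce'f + bcdf + a'de'f + a'ce'f + a'b'c'd'e'f' + a'b'c'd'ef + a'b'c'def' + a'b'cde' + a'bc'd'ef' + acd'ef + ab'c'de'f' + ab'cd'e'f' + abcd'e

14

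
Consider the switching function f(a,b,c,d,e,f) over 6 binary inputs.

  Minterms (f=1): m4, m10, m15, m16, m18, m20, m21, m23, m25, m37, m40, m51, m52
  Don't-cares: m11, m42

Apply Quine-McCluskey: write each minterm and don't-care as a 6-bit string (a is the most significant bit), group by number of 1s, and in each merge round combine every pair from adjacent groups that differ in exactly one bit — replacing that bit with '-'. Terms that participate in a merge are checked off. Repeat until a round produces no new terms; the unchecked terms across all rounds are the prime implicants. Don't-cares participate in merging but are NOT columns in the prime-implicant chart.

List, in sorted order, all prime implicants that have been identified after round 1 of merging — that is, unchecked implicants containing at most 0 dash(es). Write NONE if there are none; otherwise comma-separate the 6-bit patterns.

011001, 100101, 110011

Round 0: 000100✓ 001010✓ 001011✓ 001111✓ 010000✓ 010010✓ 010100✓ 010101✓ 010111✓ 011001 100101 101000✓ 101010✓ 110011 110100✓
Round 1: -01010 -10100 0-0100 001-11 00101- 010-00 0100-0 0101-1 01010- 1010-0
PIs = {-01010, -10100, 0-0100, 001-11, 00101-, 010-00, 0100-0, 0101-1, 01010-, 011001, 100101, 1010-0, 110011}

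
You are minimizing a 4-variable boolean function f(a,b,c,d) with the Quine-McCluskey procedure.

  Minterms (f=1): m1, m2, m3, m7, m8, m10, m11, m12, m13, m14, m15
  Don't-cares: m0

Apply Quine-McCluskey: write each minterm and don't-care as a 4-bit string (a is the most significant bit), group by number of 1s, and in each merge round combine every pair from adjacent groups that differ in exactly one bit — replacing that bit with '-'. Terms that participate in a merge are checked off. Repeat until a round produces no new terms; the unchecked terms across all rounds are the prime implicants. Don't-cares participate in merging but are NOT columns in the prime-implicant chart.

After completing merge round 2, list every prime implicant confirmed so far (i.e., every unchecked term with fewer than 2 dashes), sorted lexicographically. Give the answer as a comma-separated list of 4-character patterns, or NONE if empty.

NONE

Round 0: 0000✓ 0001✓ 0010✓ 0011✓ 0111✓ 1000✓ 1010✓ 1011✓ 1100✓ 1101✓ 1110✓ 1111✓
Round 1: -000✓ -010✓ -011✓ -111✓ 0-11✓ 00-0✓ 00-1✓ 000-✓ 001-✓ 1-00✓ 1-10✓ 1-11✓ 10-0✓ 101-✓ 11-0✓ 11-1✓ 110-✓ 111-✓
Round 2: --11 -0-0 -01- 00-- 1--0 1-1- 11--
PIs = {--11, -0-0, -01-, 00--, 1--0, 1-1-, 11--}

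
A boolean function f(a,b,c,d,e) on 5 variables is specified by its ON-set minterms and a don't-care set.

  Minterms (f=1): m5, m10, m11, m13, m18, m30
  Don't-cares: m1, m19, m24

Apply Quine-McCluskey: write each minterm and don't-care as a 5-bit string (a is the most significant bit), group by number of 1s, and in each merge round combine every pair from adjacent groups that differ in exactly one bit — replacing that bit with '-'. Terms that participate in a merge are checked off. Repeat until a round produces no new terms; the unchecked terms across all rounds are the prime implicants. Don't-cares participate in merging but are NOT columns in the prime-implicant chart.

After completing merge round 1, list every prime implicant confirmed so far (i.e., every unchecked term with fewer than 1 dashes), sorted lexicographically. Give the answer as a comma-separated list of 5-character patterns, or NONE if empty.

size-2^0 implicants → 00001(✓)  00101(✓)  01010(✓)  01011(✓)  01101(✓)  10010(✓)  10011(✓)  11000  11110
size-2^1 implicants → 0-101  00-01  0101-  1001-
Unchecked terms (primes): 0-101, 00-01, 0101-, 1001-, 11000, 11110

11000, 11110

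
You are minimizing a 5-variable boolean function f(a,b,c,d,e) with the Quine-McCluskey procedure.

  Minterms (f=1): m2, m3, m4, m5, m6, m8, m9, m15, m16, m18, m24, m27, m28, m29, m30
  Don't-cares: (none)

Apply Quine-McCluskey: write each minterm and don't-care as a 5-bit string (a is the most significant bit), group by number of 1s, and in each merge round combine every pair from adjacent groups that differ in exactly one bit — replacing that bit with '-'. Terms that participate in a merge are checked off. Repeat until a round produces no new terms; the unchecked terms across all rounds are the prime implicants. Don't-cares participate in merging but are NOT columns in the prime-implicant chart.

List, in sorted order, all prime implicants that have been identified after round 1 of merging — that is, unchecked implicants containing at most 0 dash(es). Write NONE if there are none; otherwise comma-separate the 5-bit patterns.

[col 0] 00010*, 00011*, 00100*, 00101*, 00110*, 01000*, 01001*, 01111, 10000*, 10010*, 11000*, 11011, 11100*, 11101*, 11110*
[col 1] -0010, -1000, 00-10, 0001-, 001-0, 0010-, 0100-, 1-000, 100-0, 11-00, 111-0, 1110-
Prime implicants: -0010, -1000, 00-10, 0001-, 001-0, 0010-, 0100-, 01111, 1-000, 100-0, 11-00, 11011, 111-0, 1110-

01111, 11011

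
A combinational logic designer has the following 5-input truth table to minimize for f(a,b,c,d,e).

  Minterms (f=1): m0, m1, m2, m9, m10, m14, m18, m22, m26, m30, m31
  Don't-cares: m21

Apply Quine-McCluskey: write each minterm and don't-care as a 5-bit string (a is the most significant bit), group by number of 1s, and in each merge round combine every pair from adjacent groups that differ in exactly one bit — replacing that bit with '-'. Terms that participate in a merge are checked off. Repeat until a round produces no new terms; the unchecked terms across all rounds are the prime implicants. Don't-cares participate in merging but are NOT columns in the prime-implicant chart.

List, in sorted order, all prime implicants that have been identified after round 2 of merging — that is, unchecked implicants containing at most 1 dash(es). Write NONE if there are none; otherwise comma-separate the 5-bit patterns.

[col 0] 00000*, 00001*, 00010*, 01001*, 01010*, 01110*, 10010*, 10101, 10110*, 11010*, 11110*, 11111*
[col 1] -0010*, -1010*, -1110*, 0-001, 0-010*, 000-0, 0000-, 01-10*, 1-010*, 1-110*, 10-10*, 11-10*, 1111-
[col 2] --010, -1-10, 1--10
Prime implicants: --010, -1-10, 0-001, 000-0, 0000-, 1--10, 10101, 1111-

0-001, 000-0, 0000-, 10101, 1111-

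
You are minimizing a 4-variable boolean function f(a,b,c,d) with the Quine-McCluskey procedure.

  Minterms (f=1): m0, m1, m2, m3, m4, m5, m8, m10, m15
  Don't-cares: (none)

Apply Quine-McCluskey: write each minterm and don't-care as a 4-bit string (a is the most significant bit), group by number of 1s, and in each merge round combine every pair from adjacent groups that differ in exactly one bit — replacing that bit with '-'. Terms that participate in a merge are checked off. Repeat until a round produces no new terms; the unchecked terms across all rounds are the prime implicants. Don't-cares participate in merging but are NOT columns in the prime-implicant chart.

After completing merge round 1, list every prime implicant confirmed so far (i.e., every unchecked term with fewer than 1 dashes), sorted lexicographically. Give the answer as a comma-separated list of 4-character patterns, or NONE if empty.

size-2^0 implicants → 0000(✓)  0001(✓)  0010(✓)  0011(✓)  0100(✓)  0101(✓)  1000(✓)  1010(✓)  1111
size-2^1 implicants → -000(✓)  -010(✓)  0-00(✓)  0-01(✓)  00-0(✓)  00-1(✓)  000-(✓)  001-(✓)  010-(✓)  10-0(✓)
size-2^2 implicants → -0-0  0-0-  00--
Unchecked terms (primes): -0-0, 0-0-, 00--, 1111

1111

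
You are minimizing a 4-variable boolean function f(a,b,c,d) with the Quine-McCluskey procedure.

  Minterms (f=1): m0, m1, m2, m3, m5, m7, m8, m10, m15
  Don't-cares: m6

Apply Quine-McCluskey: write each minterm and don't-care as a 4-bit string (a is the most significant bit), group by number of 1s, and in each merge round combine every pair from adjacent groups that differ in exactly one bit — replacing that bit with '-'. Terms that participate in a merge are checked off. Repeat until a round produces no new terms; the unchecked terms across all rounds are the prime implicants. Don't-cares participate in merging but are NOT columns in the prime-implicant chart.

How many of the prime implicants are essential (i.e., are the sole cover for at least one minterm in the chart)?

3

[col 0] 0000*, 0001*, 0010*, 0011*, 0101*, 0110*, 0111*, 1000*, 1010*, 1111*
[col 1] -000*, -010*, -111, 0-01*, 0-10*, 0-11*, 00-0*, 00-1*, 000-*, 001-*, 01-1*, 011-*, 10-0*
[col 2] -0-0, 0--1, 0-1-, 00--
Prime implicants: -0-0, -111, 0--1, 0-1-, 00--
PI chart (minterm → PIs covering it):
  0 | -0-0,00--
  1 | 0--1,00--
  2 | -0-0,0-1-,00--
  3 | 0--1,0-1-,00--
  5 | 0--1  (sole → essential)
  7 | -111,0--1,0-1-
  8 | -0-0  (sole → essential)
  10 | -0-0  (sole → essential)
  15 | -111  (sole → essential)
Essential prime implicants: -0-0, -111, 0--1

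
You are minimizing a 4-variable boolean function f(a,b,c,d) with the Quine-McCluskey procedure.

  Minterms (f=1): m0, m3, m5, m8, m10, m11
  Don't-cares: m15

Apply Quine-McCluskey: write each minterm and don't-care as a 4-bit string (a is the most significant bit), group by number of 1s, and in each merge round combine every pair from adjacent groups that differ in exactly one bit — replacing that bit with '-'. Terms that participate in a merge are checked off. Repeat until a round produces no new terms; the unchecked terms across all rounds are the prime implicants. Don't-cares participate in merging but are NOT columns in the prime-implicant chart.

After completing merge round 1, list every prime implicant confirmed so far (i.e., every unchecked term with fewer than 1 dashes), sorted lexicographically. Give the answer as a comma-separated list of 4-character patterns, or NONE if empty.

Round 0: 0000✓ 0011✓ 0101 1000✓ 1010✓ 1011✓ 1111✓
Round 1: -000 -011 1-11 10-0 101-
PIs = {-000, -011, 0101, 1-11, 10-0, 101-}

0101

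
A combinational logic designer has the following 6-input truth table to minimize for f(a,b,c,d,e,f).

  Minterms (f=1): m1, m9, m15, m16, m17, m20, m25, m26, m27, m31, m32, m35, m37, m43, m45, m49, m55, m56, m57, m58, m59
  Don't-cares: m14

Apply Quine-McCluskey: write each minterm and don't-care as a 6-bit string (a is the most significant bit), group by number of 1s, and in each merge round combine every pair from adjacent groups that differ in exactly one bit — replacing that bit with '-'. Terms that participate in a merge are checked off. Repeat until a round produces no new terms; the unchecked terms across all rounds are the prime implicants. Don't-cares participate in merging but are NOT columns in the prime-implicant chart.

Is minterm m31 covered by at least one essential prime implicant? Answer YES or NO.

size-2^0 implicants → 000001(✓)  001001(✓)  001110(✓)  001111(✓)  010000(✓)  010001(✓)  010100(✓)  011001(✓)  011010(✓)  011011(✓)  011111(✓)  100000  100011(✓)  100101(✓)  101011(✓)  101101(✓)  110001(✓)  110111  111000(✓)  111001(✓)  111010(✓)  111011(✓)
size-2^1 implicants → -10001(✓)  -11001(✓)  -11010(✓)  -11011(✓)  0-0001(✓)  0-1001(✓)  0-1111  00-001(✓)  00111-  01-001(✓)  010-00  01000-  011-11  0110-1(✓)  01101-(✓)  1-1011  10-011  10-101  11-001(✓)  1110-0(✓)  1110-1(✓)  11100-(✓)  11101-(✓)
size-2^2 implicants → -1-001  -110-1  -1101-  0--001  1110--
Unchecked terms (primes): -1-001, -110-1, -1101-, 0--001, 0-1111, 00111-, 010-00, 01000-, 011-11, 1-1011, 10-011, 10-101, 100000, 110111, 1110--
Minterm coverage:
  m1 ⊆ 0--001 [E]
  m9 ⊆ 0--001 [E]
  m15 ⊆ 0-1111,00111-
  m16 ⊆ 010-00,01000-
  m17 ⊆ -1-001,0--001,01000-
  m20 ⊆ 010-00 [E]
  m25 ⊆ -1-001,-110-1,0--001
  m26 ⊆ -1101- [E]
  m27 ⊆ -110-1,-1101-,011-11
  m31 ⊆ 0-1111,011-11
  m32 ⊆ 100000 [E]
  m35 ⊆ 10-011 [E]
  m37 ⊆ 10-101 [E]
  m43 ⊆ 1-1011,10-011
  m45 ⊆ 10-101 [E]
  m49 ⊆ -1-001 [E]
  m55 ⊆ 110111 [E]
  m56 ⊆ 1110-- [E]
  m57 ⊆ -1-001,-110-1,1110--
  m58 ⊆ -1101-,1110--
  m59 ⊆ -110-1,-1101-,1-1011,1110--
E = {-1-001, -1101-, 0--001, 010-00, 10-011, 10-101, 100000, 110111, 1110--}

NO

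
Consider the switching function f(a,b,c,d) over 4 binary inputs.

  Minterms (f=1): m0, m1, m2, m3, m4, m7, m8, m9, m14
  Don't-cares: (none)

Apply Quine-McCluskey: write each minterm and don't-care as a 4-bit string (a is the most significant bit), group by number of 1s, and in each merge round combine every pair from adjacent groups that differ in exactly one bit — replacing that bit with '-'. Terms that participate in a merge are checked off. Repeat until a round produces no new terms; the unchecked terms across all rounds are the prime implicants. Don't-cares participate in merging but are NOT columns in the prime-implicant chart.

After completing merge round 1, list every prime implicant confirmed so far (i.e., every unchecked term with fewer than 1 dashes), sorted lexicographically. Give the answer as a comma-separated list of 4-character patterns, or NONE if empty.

1110

[col 0] 0000*, 0001*, 0010*, 0011*, 0100*, 0111*, 1000*, 1001*, 1110
[col 1] -000*, -001*, 0-00, 0-11, 00-0*, 00-1*, 000-*, 001-*, 100-*
[col 2] -00-, 00--
Prime implicants: -00-, 0-00, 0-11, 00--, 1110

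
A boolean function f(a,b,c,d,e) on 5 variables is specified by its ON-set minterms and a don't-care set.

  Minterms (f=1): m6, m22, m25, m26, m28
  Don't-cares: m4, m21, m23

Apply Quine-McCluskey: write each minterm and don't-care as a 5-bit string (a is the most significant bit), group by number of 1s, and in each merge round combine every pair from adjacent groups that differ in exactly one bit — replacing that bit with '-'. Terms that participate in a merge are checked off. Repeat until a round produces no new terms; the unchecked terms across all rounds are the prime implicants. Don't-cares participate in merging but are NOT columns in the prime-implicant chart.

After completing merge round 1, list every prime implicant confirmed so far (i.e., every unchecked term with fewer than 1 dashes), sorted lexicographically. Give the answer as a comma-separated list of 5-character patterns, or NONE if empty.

11001, 11010, 11100

Round 0: 00100✓ 00110✓ 10101✓ 10110✓ 10111✓ 11001 11010 11100
Round 1: -0110 001-0 101-1 1011-
PIs = {-0110, 001-0, 101-1, 1011-, 11001, 11010, 11100}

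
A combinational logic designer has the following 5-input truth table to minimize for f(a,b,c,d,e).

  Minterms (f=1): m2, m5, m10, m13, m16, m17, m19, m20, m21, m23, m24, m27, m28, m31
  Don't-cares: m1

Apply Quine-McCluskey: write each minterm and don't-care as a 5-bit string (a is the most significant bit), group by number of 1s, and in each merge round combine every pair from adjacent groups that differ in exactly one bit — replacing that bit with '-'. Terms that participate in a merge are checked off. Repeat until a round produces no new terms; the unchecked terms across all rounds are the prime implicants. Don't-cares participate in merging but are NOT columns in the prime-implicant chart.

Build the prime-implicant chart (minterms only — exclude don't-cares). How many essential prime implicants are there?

4

[col 0] 00001*, 00010*, 00101*, 01010*, 01101*, 10000*, 10001*, 10011*, 10100*, 10101*, 10111*, 11000*, 11011*, 11100*, 11111*
[col 1] -0001*, -0101*, 0-010, 0-101, 00-01*, 1-000*, 1-011*, 1-100*, 1-111*, 10-00*, 10-01*, 10-11*, 100-1*, 1000-*, 101-1*, 1010-*, 11-00*, 11-11*
[col 2] -0-01, 1--00, 1--11, 10--1, 10-0-
Prime implicants: -0-01, 0-010, 0-101, 1--00, 1--11, 10--1, 10-0-
PI chart (minterm → PIs covering it):
  2 | 0-010  (sole → essential)
  5 | -0-01,0-101
  10 | 0-010  (sole → essential)
  13 | 0-101  (sole → essential)
  16 | 1--00,10-0-
  17 | -0-01,10--1,10-0-
  19 | 1--11,10--1
  20 | 1--00,10-0-
  21 | -0-01,10--1,10-0-
  23 | 1--11,10--1
  24 | 1--00  (sole → essential)
  27 | 1--11  (sole → essential)
  28 | 1--00  (sole → essential)
  31 | 1--11  (sole → essential)
Essential prime implicants: 0-010, 0-101, 1--00, 1--11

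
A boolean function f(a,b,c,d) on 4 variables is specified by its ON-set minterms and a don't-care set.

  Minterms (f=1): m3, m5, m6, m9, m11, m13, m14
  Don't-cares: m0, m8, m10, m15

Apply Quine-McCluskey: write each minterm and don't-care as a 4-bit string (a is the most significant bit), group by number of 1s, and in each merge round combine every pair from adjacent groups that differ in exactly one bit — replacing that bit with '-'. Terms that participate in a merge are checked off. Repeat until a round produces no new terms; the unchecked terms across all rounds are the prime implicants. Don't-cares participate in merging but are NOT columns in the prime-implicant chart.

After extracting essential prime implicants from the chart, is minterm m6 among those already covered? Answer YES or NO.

[col 0] 0000*, 0011*, 0101*, 0110*, 1000*, 1001*, 1010*, 1011*, 1101*, 1110*, 1111*
[col 1] -000, -011, -101, -110, 1-01*, 1-10*, 1-11*, 10-0*, 10-1*, 100-*, 101-*, 11-1*, 111-*
[col 2] 1--1, 1-1-, 10--
Prime implicants: -000, -011, -101, -110, 1--1, 1-1-, 10--
PI chart (minterm → PIs covering it):
  3 | -011  (sole → essential)
  5 | -101  (sole → essential)
  6 | -110  (sole → essential)
  9 | 1--1,10--
  11 | -011,1--1,1-1-,10--
  13 | -101,1--1
  14 | -110,1-1-
Essential prime implicants: -011, -101, -110

YES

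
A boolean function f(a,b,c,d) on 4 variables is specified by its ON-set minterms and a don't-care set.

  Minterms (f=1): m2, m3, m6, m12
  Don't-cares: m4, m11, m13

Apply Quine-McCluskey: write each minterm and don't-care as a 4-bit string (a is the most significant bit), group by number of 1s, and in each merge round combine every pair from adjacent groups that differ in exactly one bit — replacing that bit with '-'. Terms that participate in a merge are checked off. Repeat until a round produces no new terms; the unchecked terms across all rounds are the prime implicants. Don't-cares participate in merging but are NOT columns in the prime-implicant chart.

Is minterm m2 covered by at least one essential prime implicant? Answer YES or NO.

Round 0: 0010✓ 0011✓ 0100✓ 0110✓ 1011✓ 1100✓ 1101✓
Round 1: -011 -100 0-10 001- 01-0 110-
PIs = {-011, -100, 0-10, 001-, 01-0, 110-}
Coverage chart:
  m2: 0-10,001-
  m3: -011,001-
  m6: 0-10,01-0
  m12: -100,110-
(no essential prime implicants)

NO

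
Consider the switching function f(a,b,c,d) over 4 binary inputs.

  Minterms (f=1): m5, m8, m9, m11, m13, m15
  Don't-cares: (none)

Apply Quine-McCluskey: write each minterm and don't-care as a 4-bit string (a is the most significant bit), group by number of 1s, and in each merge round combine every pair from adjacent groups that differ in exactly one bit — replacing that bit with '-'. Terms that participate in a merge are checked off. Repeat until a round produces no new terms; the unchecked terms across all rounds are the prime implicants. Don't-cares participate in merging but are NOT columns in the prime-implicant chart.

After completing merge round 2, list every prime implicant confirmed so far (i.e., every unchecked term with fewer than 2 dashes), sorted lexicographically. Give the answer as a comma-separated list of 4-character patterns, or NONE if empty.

size-2^0 implicants → 0101(✓)  1000(✓)  1001(✓)  1011(✓)  1101(✓)  1111(✓)
size-2^1 implicants → -101  1-01(✓)  1-11(✓)  10-1(✓)  100-  11-1(✓)
size-2^2 implicants → 1--1
Unchecked terms (primes): -101, 1--1, 100-

-101, 100-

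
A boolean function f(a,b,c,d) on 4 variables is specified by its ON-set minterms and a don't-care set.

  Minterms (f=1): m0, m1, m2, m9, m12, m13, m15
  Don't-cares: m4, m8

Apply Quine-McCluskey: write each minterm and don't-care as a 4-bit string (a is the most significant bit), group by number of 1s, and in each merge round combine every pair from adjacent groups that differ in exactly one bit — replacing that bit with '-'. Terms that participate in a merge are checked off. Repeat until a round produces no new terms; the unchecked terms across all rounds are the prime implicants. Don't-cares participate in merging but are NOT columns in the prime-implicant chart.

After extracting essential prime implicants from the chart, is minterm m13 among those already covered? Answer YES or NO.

[col 0] 0000*, 0001*, 0010*, 0100*, 1000*, 1001*, 1100*, 1101*, 1111*
[col 1] -000*, -001*, -100*, 0-00*, 00-0, 000-*, 1-00*, 1-01*, 100-*, 11-1, 110-*
[col 2] --00, -00-, 1-0-
Prime implicants: --00, -00-, 00-0, 1-0-, 11-1
PI chart (minterm → PIs covering it):
  0 | --00,-00-,00-0
  1 | -00-  (sole → essential)
  2 | 00-0  (sole → essential)
  9 | -00-,1-0-
  12 | --00,1-0-
  13 | 1-0-,11-1
  15 | 11-1  (sole → essential)
Essential prime implicants: -00-, 00-0, 11-1

YES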